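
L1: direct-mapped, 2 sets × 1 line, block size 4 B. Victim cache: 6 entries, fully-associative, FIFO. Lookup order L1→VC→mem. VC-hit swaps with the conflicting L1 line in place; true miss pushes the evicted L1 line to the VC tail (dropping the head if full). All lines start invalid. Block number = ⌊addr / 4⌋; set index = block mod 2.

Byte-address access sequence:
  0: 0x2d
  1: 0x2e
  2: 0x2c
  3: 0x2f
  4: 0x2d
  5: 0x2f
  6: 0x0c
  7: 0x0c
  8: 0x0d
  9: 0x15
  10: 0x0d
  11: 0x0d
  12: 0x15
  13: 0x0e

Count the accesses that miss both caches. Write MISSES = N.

MISSES = 3

  [0] addr=0x2d blk=11 s=1: MISS | VC []
  [1] addr=0x2e blk=11 s=1: L1-HIT | VC []
  [2] addr=0x2c blk=11 s=1: L1-HIT | VC []
  [3] addr=0x2f blk=11 s=1: L1-HIT | VC []
  [4] addr=0x2d blk=11 s=1: L1-HIT | VC []
  [5] addr=0x2f blk=11 s=1: L1-HIT | VC []
  [6] addr=0xc blk=3 s=1: MISS | VC [11]
  [7] addr=0xc blk=3 s=1: L1-HIT | VC [11]
  [8] addr=0xd blk=3 s=1: L1-HIT | VC [11]
  [9] addr=0x15 blk=5 s=1: MISS | VC [11, 3]
  [10] addr=0xd blk=3 s=1: VC-HIT | VC [11, 5]
  [11] addr=0xd blk=3 s=1: L1-HIT | VC [11, 5]
  [12] addr=0x15 blk=5 s=1: VC-HIT | VC [11, 3]
  [13] addr=0xe blk=3 s=1: VC-HIT | VC [11, 5]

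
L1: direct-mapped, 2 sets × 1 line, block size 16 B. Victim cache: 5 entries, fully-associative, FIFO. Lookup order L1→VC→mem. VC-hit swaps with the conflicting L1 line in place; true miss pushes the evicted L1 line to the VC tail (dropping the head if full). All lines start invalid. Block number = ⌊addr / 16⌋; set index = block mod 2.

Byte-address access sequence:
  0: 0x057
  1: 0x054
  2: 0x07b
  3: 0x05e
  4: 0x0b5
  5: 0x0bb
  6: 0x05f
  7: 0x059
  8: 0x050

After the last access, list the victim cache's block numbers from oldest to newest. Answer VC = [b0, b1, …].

VC = [7, 11]

#0 0x57→b5/s1 MISS; vc=[]
#1 0x54→b5/s1 L1-HIT; vc=[]
#2 0x7b→b7/s1 MISS; vc=[5]
#3 0x5e→b5/s1 VC-HIT; vc=[7]
#4 0xb5→b11/s1 MISS; vc=[7,5]
#5 0xbb→b11/s1 L1-HIT; vc=[7,5]
#6 0x5f→b5/s1 VC-HIT; vc=[7,11]
#7 0x59→b5/s1 L1-HIT; vc=[7,11]
#8 0x50→b5/s1 L1-HIT; vc=[7,11]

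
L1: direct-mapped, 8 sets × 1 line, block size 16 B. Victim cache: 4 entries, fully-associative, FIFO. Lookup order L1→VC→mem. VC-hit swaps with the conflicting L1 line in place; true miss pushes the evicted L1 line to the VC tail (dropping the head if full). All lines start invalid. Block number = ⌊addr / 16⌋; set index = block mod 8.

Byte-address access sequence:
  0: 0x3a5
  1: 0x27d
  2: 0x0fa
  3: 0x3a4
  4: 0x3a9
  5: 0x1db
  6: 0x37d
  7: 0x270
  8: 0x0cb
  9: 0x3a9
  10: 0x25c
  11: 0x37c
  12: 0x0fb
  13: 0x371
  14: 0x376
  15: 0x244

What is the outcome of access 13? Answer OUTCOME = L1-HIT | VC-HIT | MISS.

#0 0x3a5→b58/s2 MISS; vc=[]
#1 0x27d→b39/s7 MISS; vc=[]
#2 0xfa→b15/s7 MISS; vc=[39]
#3 0x3a4→b58/s2 L1-HIT; vc=[39]
#4 0x3a9→b58/s2 L1-HIT; vc=[39]
#5 0x1db→b29/s5 MISS; vc=[39]
#6 0x37d→b55/s7 MISS; vc=[39,15]
#7 0x270→b39/s7 VC-HIT; vc=[55,15]
#8 0xcb→b12/s4 MISS; vc=[55,15]
#9 0x3a9→b58/s2 L1-HIT; vc=[55,15]
#10 0x25c→b37/s5 MISS; vc=[55,15,29]
#11 0x37c→b55/s7 VC-HIT; vc=[39,15,29]
#12 0xfb→b15/s7 VC-HIT; vc=[39,55,29]
#13 0x371→b55/s7 VC-HIT; vc=[39,15,29]
#14 0x376→b55/s7 L1-HIT; vc=[39,15,29]
#15 0x244→b36/s4 MISS; vc=[39,15,29,12]

OUTCOME = VC-HIT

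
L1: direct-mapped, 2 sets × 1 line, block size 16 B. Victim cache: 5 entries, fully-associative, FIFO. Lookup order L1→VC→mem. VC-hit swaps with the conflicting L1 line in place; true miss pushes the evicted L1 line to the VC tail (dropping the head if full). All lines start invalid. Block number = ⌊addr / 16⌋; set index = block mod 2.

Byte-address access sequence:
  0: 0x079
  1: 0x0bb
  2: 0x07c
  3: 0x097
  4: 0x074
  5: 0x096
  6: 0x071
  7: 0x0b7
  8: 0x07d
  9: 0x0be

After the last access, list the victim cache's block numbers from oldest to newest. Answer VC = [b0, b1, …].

0: 0x79 (blk 7, set 1) → MISS  vc=[]
1: 0xbb (blk 11, set 1) → MISS  vc=[7]
2: 0x7c (blk 7, set 1) → VC-HIT  vc=[11]
3: 0x97 (blk 9, set 1) → MISS  vc=[11, 7]
4: 0x74 (blk 7, set 1) → VC-HIT  vc=[11, 9]
5: 0x96 (blk 9, set 1) → VC-HIT  vc=[11, 7]
6: 0x71 (blk 7, set 1) → VC-HIT  vc=[11, 9]
7: 0xb7 (blk 11, set 1) → VC-HIT  vc=[7, 9]
8: 0x7d (blk 7, set 1) → VC-HIT  vc=[11, 9]
9: 0xbe (blk 11, set 1) → VC-HIT  vc=[7, 9]

VC = [7, 9]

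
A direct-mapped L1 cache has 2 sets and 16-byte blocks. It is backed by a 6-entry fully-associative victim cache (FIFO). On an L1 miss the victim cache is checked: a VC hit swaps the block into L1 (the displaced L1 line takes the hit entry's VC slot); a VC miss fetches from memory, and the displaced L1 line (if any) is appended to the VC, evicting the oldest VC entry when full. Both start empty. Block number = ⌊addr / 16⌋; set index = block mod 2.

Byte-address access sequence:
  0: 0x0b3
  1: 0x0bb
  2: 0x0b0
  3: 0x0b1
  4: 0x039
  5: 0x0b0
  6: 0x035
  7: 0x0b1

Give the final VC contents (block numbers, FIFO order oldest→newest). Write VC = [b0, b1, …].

#0 0xb3→b11/s1 MISS; vc=[]
#1 0xbb→b11/s1 L1-HIT; vc=[]
#2 0xb0→b11/s1 L1-HIT; vc=[]
#3 0xb1→b11/s1 L1-HIT; vc=[]
#4 0x39→b3/s1 MISS; vc=[11]
#5 0xb0→b11/s1 VC-HIT; vc=[3]
#6 0x35→b3/s1 VC-HIT; vc=[11]
#7 0xb1→b11/s1 VC-HIT; vc=[3]

VC = [3]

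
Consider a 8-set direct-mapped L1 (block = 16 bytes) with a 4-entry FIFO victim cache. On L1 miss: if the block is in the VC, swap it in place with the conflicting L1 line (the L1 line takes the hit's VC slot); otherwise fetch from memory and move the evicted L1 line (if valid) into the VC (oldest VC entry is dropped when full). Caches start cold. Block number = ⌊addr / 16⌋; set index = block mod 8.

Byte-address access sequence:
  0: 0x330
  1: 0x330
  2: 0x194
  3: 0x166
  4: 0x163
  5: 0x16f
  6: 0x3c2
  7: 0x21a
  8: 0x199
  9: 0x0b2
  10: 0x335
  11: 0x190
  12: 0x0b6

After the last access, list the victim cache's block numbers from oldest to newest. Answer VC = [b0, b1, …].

VC = [33, 51]

  [0] addr=0x330 blk=51 s=3: MISS | VC []
  [1] addr=0x330 blk=51 s=3: L1-HIT | VC []
  [2] addr=0x194 blk=25 s=1: MISS | VC []
  [3] addr=0x166 blk=22 s=6: MISS | VC []
  [4] addr=0x163 blk=22 s=6: L1-HIT | VC []
  [5] addr=0x16f blk=22 s=6: L1-HIT | VC []
  [6] addr=0x3c2 blk=60 s=4: MISS | VC []
  [7] addr=0x21a blk=33 s=1: MISS | VC [25]
  [8] addr=0x199 blk=25 s=1: VC-HIT | VC [33]
  [9] addr=0xb2 blk=11 s=3: MISS | VC [33, 51]
  [10] addr=0x335 blk=51 s=3: VC-HIT | VC [33, 11]
  [11] addr=0x190 blk=25 s=1: L1-HIT | VC [33, 11]
  [12] addr=0xb6 blk=11 s=3: VC-HIT | VC [33, 51]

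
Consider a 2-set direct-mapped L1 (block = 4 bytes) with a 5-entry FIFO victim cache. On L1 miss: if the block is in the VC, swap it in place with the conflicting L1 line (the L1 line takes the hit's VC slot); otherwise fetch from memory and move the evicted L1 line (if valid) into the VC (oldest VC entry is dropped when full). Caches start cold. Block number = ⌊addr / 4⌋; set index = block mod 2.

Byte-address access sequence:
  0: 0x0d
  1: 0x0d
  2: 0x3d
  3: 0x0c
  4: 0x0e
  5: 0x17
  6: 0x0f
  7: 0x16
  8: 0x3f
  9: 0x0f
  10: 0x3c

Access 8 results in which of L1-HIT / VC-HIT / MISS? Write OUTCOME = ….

  [0] addr=0xd blk=3 s=1: MISS | VC []
  [1] addr=0xd blk=3 s=1: L1-HIT | VC []
  [2] addr=0x3d blk=15 s=1: MISS | VC [3]
  [3] addr=0xc blk=3 s=1: VC-HIT | VC [15]
  [4] addr=0xe blk=3 s=1: L1-HIT | VC [15]
  [5] addr=0x17 blk=5 s=1: MISS | VC [15, 3]
  [6] addr=0xf blk=3 s=1: VC-HIT | VC [15, 5]
  [7] addr=0x16 blk=5 s=1: VC-HIT | VC [15, 3]
  [8] addr=0x3f blk=15 s=1: VC-HIT | VC [5, 3]
  [9] addr=0xf blk=3 s=1: VC-HIT | VC [5, 15]
  [10] addr=0x3c blk=15 s=1: VC-HIT | VC [5, 3]

OUTCOME = VC-HIT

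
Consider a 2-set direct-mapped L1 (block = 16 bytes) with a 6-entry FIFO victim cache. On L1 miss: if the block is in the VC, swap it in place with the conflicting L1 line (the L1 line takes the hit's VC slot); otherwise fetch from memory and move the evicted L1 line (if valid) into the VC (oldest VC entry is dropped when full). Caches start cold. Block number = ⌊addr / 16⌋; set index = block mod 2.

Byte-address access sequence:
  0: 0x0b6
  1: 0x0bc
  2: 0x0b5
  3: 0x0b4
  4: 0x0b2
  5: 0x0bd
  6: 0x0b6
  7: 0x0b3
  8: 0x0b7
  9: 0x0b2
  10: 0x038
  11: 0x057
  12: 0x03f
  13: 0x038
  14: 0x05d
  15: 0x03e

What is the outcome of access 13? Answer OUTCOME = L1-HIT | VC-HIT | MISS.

OUTCOME = L1-HIT

  [0] addr=0xb6 blk=11 s=1: MISS | VC []
  [1] addr=0xbc blk=11 s=1: L1-HIT | VC []
  [2] addr=0xb5 blk=11 s=1: L1-HIT | VC []
  [3] addr=0xb4 blk=11 s=1: L1-HIT | VC []
  [4] addr=0xb2 blk=11 s=1: L1-HIT | VC []
  [5] addr=0xbd blk=11 s=1: L1-HIT | VC []
  [6] addr=0xb6 blk=11 s=1: L1-HIT | VC []
  [7] addr=0xb3 blk=11 s=1: L1-HIT | VC []
  [8] addr=0xb7 blk=11 s=1: L1-HIT | VC []
  [9] addr=0xb2 blk=11 s=1: L1-HIT | VC []
  [10] addr=0x38 blk=3 s=1: MISS | VC [11]
  [11] addr=0x57 blk=5 s=1: MISS | VC [11, 3]
  [12] addr=0x3f blk=3 s=1: VC-HIT | VC [11, 5]
  [13] addr=0x38 blk=3 s=1: L1-HIT | VC [11, 5]
  [14] addr=0x5d blk=5 s=1: VC-HIT | VC [11, 3]
  [15] addr=0x3e blk=3 s=1: VC-HIT | VC [11, 5]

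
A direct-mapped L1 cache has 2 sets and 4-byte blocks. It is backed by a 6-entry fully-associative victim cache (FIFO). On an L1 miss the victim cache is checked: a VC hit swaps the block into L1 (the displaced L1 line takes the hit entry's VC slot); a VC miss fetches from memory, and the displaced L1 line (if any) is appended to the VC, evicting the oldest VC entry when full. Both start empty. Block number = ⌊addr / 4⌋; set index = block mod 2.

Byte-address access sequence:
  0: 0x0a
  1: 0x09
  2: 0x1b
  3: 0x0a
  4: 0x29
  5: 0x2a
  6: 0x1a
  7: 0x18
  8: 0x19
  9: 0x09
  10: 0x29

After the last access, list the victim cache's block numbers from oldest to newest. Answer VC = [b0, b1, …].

VC = [2, 6]

0: 0xa (blk 2, set 0) → MISS  vc=[]
1: 0x9 (blk 2, set 0) → L1-HIT  vc=[]
2: 0x1b (blk 6, set 0) → MISS  vc=[2]
3: 0xa (blk 2, set 0) → VC-HIT  vc=[6]
4: 0x29 (blk 10, set 0) → MISS  vc=[6, 2]
5: 0x2a (blk 10, set 0) → L1-HIT  vc=[6, 2]
6: 0x1a (blk 6, set 0) → VC-HIT  vc=[10, 2]
7: 0x18 (blk 6, set 0) → L1-HIT  vc=[10, 2]
8: 0x19 (blk 6, set 0) → L1-HIT  vc=[10, 2]
9: 0x9 (blk 2, set 0) → VC-HIT  vc=[10, 6]
10: 0x29 (blk 10, set 0) → VC-HIT  vc=[2, 6]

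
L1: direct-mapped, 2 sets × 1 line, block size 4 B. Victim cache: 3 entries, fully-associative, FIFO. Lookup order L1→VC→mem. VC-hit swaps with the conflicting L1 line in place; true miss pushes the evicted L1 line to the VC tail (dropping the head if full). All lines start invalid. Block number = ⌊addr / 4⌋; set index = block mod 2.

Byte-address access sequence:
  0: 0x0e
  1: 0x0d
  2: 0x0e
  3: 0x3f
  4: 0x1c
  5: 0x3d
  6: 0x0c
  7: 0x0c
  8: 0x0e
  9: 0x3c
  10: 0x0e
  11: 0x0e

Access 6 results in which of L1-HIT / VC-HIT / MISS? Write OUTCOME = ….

OUTCOME = VC-HIT

#0 0xe→b3/s1 MISS; vc=[]
#1 0xd→b3/s1 L1-HIT; vc=[]
#2 0xe→b3/s1 L1-HIT; vc=[]
#3 0x3f→b15/s1 MISS; vc=[3]
#4 0x1c→b7/s1 MISS; vc=[3,15]
#5 0x3d→b15/s1 VC-HIT; vc=[3,7]
#6 0xc→b3/s1 VC-HIT; vc=[15,7]
#7 0xc→b3/s1 L1-HIT; vc=[15,7]
#8 0xe→b3/s1 L1-HIT; vc=[15,7]
#9 0x3c→b15/s1 VC-HIT; vc=[3,7]
#10 0xe→b3/s1 VC-HIT; vc=[15,7]
#11 0xe→b3/s1 L1-HIT; vc=[15,7]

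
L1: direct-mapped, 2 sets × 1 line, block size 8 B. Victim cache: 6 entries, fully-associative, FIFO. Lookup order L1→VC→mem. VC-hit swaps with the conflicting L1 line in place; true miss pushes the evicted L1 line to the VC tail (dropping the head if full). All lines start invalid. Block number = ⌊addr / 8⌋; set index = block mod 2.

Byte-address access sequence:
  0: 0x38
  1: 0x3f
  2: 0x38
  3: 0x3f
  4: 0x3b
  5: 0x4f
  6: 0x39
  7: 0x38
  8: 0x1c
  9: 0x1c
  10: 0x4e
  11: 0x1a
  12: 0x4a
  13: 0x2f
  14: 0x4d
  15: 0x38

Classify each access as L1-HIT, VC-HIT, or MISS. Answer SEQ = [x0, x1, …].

0: 0x38 (blk 7, set 1) → MISS  vc=[]
1: 0x3f (blk 7, set 1) → L1-HIT  vc=[]
2: 0x38 (blk 7, set 1) → L1-HIT  vc=[]
3: 0x3f (blk 7, set 1) → L1-HIT  vc=[]
4: 0x3b (blk 7, set 1) → L1-HIT  vc=[]
5: 0x4f (blk 9, set 1) → MISS  vc=[7]
6: 0x39 (blk 7, set 1) → VC-HIT  vc=[9]
7: 0x38 (blk 7, set 1) → L1-HIT  vc=[9]
8: 0x1c (blk 3, set 1) → MISS  vc=[9, 7]
9: 0x1c (blk 3, set 1) → L1-HIT  vc=[9, 7]
10: 0x4e (blk 9, set 1) → VC-HIT  vc=[3, 7]
11: 0x1a (blk 3, set 1) → VC-HIT  vc=[9, 7]
12: 0x4a (blk 9, set 1) → VC-HIT  vc=[3, 7]
13: 0x2f (blk 5, set 1) → MISS  vc=[3, 7, 9]
14: 0x4d (blk 9, set 1) → VC-HIT  vc=[3, 7, 5]
15: 0x38 (blk 7, set 1) → VC-HIT  vc=[3, 9, 5]

SEQ = [MISS, L1-HIT, L1-HIT, L1-HIT, L1-HIT, MISS, VC-HIT, L1-HIT, MISS, L1-HIT, VC-HIT, VC-HIT, VC-HIT, MISS, VC-HIT, VC-HIT]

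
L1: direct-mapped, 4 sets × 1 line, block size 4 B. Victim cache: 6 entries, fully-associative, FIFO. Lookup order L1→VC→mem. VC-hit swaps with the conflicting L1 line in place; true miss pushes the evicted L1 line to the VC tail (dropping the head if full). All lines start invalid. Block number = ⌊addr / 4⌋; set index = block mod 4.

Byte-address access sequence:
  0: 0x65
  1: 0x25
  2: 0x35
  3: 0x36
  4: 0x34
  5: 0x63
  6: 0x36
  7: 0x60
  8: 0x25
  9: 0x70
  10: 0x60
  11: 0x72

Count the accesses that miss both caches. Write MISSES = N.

  [0] addr=0x65 blk=25 s=1: MISS | VC []
  [1] addr=0x25 blk=9 s=1: MISS | VC [25]
  [2] addr=0x35 blk=13 s=1: MISS | VC [25, 9]
  [3] addr=0x36 blk=13 s=1: L1-HIT | VC [25, 9]
  [4] addr=0x34 blk=13 s=1: L1-HIT | VC [25, 9]
  [5] addr=0x63 blk=24 s=0: MISS | VC [25, 9]
  [6] addr=0x36 blk=13 s=1: L1-HIT | VC [25, 9]
  [7] addr=0x60 blk=24 s=0: L1-HIT | VC [25, 9]
  [8] addr=0x25 blk=9 s=1: VC-HIT | VC [25, 13]
  [9] addr=0x70 blk=28 s=0: MISS | VC [25, 13, 24]
  [10] addr=0x60 blk=24 s=0: VC-HIT | VC [25, 13, 28]
  [11] addr=0x72 blk=28 s=0: VC-HIT | VC [25, 13, 24]

MISSES = 5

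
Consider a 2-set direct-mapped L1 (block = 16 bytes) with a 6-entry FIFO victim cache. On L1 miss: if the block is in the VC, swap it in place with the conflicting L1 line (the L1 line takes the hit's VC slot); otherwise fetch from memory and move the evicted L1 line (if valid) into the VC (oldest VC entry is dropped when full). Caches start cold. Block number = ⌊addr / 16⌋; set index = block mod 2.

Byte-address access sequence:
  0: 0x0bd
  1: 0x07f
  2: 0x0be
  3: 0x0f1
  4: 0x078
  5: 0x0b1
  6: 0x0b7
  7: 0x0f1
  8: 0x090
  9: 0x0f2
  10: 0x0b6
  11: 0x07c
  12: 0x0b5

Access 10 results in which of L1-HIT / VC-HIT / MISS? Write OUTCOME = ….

  [0] addr=0xbd blk=11 s=1: MISS | VC []
  [1] addr=0x7f blk=7 s=1: MISS | VC [11]
  [2] addr=0xbe blk=11 s=1: VC-HIT | VC [7]
  [3] addr=0xf1 blk=15 s=1: MISS | VC [7, 11]
  [4] addr=0x78 blk=7 s=1: VC-HIT | VC [15, 11]
  [5] addr=0xb1 blk=11 s=1: VC-HIT | VC [15, 7]
  [6] addr=0xb7 blk=11 s=1: L1-HIT | VC [15, 7]
  [7] addr=0xf1 blk=15 s=1: VC-HIT | VC [11, 7]
  [8] addr=0x90 blk=9 s=1: MISS | VC [11, 7, 15]
  [9] addr=0xf2 blk=15 s=1: VC-HIT | VC [11, 7, 9]
  [10] addr=0xb6 blk=11 s=1: VC-HIT | VC [15, 7, 9]
  [11] addr=0x7c blk=7 s=1: VC-HIT | VC [15, 11, 9]
  [12] addr=0xb5 blk=11 s=1: VC-HIT | VC [15, 7, 9]

OUTCOME = VC-HIT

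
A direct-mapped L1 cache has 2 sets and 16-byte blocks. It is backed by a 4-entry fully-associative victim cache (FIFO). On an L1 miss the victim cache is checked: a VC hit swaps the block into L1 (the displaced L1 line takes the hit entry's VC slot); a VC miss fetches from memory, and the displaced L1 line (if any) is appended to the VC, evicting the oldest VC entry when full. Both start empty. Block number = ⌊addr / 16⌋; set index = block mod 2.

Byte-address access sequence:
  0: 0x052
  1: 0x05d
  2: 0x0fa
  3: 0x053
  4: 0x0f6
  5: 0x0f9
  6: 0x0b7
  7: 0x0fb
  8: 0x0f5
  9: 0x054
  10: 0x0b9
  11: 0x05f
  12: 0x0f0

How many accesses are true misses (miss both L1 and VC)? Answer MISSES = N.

MISSES = 3

  [0] addr=0x52 blk=5 s=1: MISS | VC []
  [1] addr=0x5d blk=5 s=1: L1-HIT | VC []
  [2] addr=0xfa blk=15 s=1: MISS | VC [5]
  [3] addr=0x53 blk=5 s=1: VC-HIT | VC [15]
  [4] addr=0xf6 blk=15 s=1: VC-HIT | VC [5]
  [5] addr=0xf9 blk=15 s=1: L1-HIT | VC [5]
  [6] addr=0xb7 blk=11 s=1: MISS | VC [5, 15]
  [7] addr=0xfb blk=15 s=1: VC-HIT | VC [5, 11]
  [8] addr=0xf5 blk=15 s=1: L1-HIT | VC [5, 11]
  [9] addr=0x54 blk=5 s=1: VC-HIT | VC [15, 11]
  [10] addr=0xb9 blk=11 s=1: VC-HIT | VC [15, 5]
  [11] addr=0x5f blk=5 s=1: VC-HIT | VC [15, 11]
  [12] addr=0xf0 blk=15 s=1: VC-HIT | VC [5, 11]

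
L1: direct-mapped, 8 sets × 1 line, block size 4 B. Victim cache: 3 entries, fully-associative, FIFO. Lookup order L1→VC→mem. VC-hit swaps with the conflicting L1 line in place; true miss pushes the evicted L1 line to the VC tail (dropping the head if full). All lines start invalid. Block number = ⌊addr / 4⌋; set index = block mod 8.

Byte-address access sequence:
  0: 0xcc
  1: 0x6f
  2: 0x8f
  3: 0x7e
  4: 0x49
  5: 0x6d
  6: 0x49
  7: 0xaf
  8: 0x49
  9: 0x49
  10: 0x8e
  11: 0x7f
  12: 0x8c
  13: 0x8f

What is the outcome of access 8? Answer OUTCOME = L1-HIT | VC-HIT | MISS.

  [0] addr=0xcc blk=51 s=3: MISS | VC []
  [1] addr=0x6f blk=27 s=3: MISS | VC [51]
  [2] addr=0x8f blk=35 s=3: MISS | VC [51, 27]
  [3] addr=0x7e blk=31 s=7: MISS | VC [51, 27]
  [4] addr=0x49 blk=18 s=2: MISS | VC [51, 27]
  [5] addr=0x6d blk=27 s=3: VC-HIT | VC [51, 35]
  [6] addr=0x49 blk=18 s=2: L1-HIT | VC [51, 35]
  [7] addr=0xaf blk=43 s=3: MISS | VC [51, 35, 27]
  [8] addr=0x49 blk=18 s=2: L1-HIT | VC [51, 35, 27]
  [9] addr=0x49 blk=18 s=2: L1-HIT | VC [51, 35, 27]
  [10] addr=0x8e blk=35 s=3: VC-HIT | VC [51, 43, 27]
  [11] addr=0x7f blk=31 s=7: L1-HIT | VC [51, 43, 27]
  [12] addr=0x8c blk=35 s=3: L1-HIT | VC [51, 43, 27]
  [13] addr=0x8f blk=35 s=3: L1-HIT | VC [51, 43, 27]

OUTCOME = L1-HIT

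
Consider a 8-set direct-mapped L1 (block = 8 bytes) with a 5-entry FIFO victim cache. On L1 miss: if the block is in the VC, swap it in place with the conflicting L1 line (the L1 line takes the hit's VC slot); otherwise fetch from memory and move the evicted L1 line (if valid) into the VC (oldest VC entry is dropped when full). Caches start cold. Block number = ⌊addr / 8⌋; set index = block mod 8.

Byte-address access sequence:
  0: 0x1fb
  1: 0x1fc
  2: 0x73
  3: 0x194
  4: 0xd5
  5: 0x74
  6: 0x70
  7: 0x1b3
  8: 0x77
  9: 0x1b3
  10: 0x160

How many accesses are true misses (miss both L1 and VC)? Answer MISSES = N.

0: 0x1fb (blk 63, set 7) → MISS  vc=[]
1: 0x1fc (blk 63, set 7) → L1-HIT  vc=[]
2: 0x73 (blk 14, set 6) → MISS  vc=[]
3: 0x194 (blk 50, set 2) → MISS  vc=[]
4: 0xd5 (blk 26, set 2) → MISS  vc=[50]
5: 0x74 (blk 14, set 6) → L1-HIT  vc=[50]
6: 0x70 (blk 14, set 6) → L1-HIT  vc=[50]
7: 0x1b3 (blk 54, set 6) → MISS  vc=[50, 14]
8: 0x77 (blk 14, set 6) → VC-HIT  vc=[50, 54]
9: 0x1b3 (blk 54, set 6) → VC-HIT  vc=[50, 14]
10: 0x160 (blk 44, set 4) → MISS  vc=[50, 14]

MISSES = 6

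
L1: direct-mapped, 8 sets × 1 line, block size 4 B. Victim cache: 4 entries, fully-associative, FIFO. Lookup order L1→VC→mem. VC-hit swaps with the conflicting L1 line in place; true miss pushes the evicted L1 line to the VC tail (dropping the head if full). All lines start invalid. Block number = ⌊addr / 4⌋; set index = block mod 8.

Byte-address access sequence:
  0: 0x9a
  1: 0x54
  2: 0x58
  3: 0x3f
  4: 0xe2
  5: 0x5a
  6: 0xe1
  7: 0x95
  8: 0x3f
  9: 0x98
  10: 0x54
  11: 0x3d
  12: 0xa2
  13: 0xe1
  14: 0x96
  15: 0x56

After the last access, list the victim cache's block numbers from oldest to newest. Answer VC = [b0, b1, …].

  [0] addr=0x9a blk=38 s=6: MISS | VC []
  [1] addr=0x54 blk=21 s=5: MISS | VC []
  [2] addr=0x58 blk=22 s=6: MISS | VC [38]
  [3] addr=0x3f blk=15 s=7: MISS | VC [38]
  [4] addr=0xe2 blk=56 s=0: MISS | VC [38]
  [5] addr=0x5a blk=22 s=6: L1-HIT | VC [38]
  [6] addr=0xe1 blk=56 s=0: L1-HIT | VC [38]
  [7] addr=0x95 blk=37 s=5: MISS | VC [38, 21]
  [8] addr=0x3f blk=15 s=7: L1-HIT | VC [38, 21]
  [9] addr=0x98 blk=38 s=6: VC-HIT | VC [22, 21]
  [10] addr=0x54 blk=21 s=5: VC-HIT | VC [22, 37]
  [11] addr=0x3d blk=15 s=7: L1-HIT | VC [22, 37]
  [12] addr=0xa2 blk=40 s=0: MISS | VC [22, 37, 56]
  [13] addr=0xe1 blk=56 s=0: VC-HIT | VC [22, 37, 40]
  [14] addr=0x96 blk=37 s=5: VC-HIT | VC [22, 21, 40]
  [15] addr=0x56 blk=21 s=5: VC-HIT | VC [22, 37, 40]

VC = [22, 37, 40]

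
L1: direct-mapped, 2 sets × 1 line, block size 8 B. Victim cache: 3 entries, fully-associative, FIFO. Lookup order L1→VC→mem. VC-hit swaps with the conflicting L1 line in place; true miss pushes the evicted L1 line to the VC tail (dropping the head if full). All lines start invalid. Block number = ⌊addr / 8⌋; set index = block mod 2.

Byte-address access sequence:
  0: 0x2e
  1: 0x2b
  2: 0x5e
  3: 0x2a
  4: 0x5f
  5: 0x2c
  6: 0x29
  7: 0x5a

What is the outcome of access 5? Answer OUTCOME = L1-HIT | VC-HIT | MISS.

OUTCOME = VC-HIT

#0 0x2e→b5/s1 MISS; vc=[]
#1 0x2b→b5/s1 L1-HIT; vc=[]
#2 0x5e→b11/s1 MISS; vc=[5]
#3 0x2a→b5/s1 VC-HIT; vc=[11]
#4 0x5f→b11/s1 VC-HIT; vc=[5]
#5 0x2c→b5/s1 VC-HIT; vc=[11]
#6 0x29→b5/s1 L1-HIT; vc=[11]
#7 0x5a→b11/s1 VC-HIT; vc=[5]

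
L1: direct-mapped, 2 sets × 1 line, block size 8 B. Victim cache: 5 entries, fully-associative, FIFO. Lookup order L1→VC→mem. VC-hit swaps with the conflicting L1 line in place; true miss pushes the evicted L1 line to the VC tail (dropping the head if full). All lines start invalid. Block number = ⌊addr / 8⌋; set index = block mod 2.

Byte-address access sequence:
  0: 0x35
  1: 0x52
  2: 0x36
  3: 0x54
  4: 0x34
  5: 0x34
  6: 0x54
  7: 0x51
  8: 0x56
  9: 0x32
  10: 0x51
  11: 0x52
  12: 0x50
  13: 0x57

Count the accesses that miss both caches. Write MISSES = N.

0: 0x35 (blk 6, set 0) → MISS  vc=[]
1: 0x52 (blk 10, set 0) → MISS  vc=[6]
2: 0x36 (blk 6, set 0) → VC-HIT  vc=[10]
3: 0x54 (blk 10, set 0) → VC-HIT  vc=[6]
4: 0x34 (blk 6, set 0) → VC-HIT  vc=[10]
5: 0x34 (blk 6, set 0) → L1-HIT  vc=[10]
6: 0x54 (blk 10, set 0) → VC-HIT  vc=[6]
7: 0x51 (blk 10, set 0) → L1-HIT  vc=[6]
8: 0x56 (blk 10, set 0) → L1-HIT  vc=[6]
9: 0x32 (blk 6, set 0) → VC-HIT  vc=[10]
10: 0x51 (blk 10, set 0) → VC-HIT  vc=[6]
11: 0x52 (blk 10, set 0) → L1-HIT  vc=[6]
12: 0x50 (blk 10, set 0) → L1-HIT  vc=[6]
13: 0x57 (blk 10, set 0) → L1-HIT  vc=[6]

MISSES = 2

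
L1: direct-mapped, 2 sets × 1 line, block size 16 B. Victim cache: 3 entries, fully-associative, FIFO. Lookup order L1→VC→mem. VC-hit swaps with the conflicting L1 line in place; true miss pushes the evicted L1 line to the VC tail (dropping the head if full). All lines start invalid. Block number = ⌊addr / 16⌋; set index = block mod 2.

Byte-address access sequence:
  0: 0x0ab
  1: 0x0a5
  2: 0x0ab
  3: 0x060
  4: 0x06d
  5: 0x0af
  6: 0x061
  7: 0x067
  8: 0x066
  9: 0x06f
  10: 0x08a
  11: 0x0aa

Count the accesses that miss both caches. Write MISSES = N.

MISSES = 3

  [0] addr=0xab blk=10 s=0: MISS | VC []
  [1] addr=0xa5 blk=10 s=0: L1-HIT | VC []
  [2] addr=0xab blk=10 s=0: L1-HIT | VC []
  [3] addr=0x60 blk=6 s=0: MISS | VC [10]
  [4] addr=0x6d blk=6 s=0: L1-HIT | VC [10]
  [5] addr=0xaf blk=10 s=0: VC-HIT | VC [6]
  [6] addr=0x61 blk=6 s=0: VC-HIT | VC [10]
  [7] addr=0x67 blk=6 s=0: L1-HIT | VC [10]
  [8] addr=0x66 blk=6 s=0: L1-HIT | VC [10]
  [9] addr=0x6f blk=6 s=0: L1-HIT | VC [10]
  [10] addr=0x8a blk=8 s=0: MISS | VC [10, 6]
  [11] addr=0xaa blk=10 s=0: VC-HIT | VC [8, 6]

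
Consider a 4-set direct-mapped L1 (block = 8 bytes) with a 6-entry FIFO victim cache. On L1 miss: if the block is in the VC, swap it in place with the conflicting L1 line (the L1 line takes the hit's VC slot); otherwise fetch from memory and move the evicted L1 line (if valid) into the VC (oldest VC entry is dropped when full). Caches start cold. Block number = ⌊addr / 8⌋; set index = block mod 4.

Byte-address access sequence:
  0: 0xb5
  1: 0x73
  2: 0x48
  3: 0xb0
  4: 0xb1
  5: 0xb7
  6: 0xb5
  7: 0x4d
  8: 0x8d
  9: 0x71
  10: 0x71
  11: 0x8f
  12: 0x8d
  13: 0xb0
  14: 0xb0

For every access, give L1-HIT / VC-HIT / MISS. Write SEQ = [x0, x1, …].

SEQ = [MISS, MISS, MISS, VC-HIT, L1-HIT, L1-HIT, L1-HIT, L1-HIT, MISS, VC-HIT, L1-HIT, L1-HIT, L1-HIT, VC-HIT, L1-HIT]

  [0] addr=0xb5 blk=22 s=2: MISS | VC []
  [1] addr=0x73 blk=14 s=2: MISS | VC [22]
  [2] addr=0x48 blk=9 s=1: MISS | VC [22]
  [3] addr=0xb0 blk=22 s=2: VC-HIT | VC [14]
  [4] addr=0xb1 blk=22 s=2: L1-HIT | VC [14]
  [5] addr=0xb7 blk=22 s=2: L1-HIT | VC [14]
  [6] addr=0xb5 blk=22 s=2: L1-HIT | VC [14]
  [7] addr=0x4d blk=9 s=1: L1-HIT | VC [14]
  [8] addr=0x8d blk=17 s=1: MISS | VC [14, 9]
  [9] addr=0x71 blk=14 s=2: VC-HIT | VC [22, 9]
  [10] addr=0x71 blk=14 s=2: L1-HIT | VC [22, 9]
  [11] addr=0x8f blk=17 s=1: L1-HIT | VC [22, 9]
  [12] addr=0x8d blk=17 s=1: L1-HIT | VC [22, 9]
  [13] addr=0xb0 blk=22 s=2: VC-HIT | VC [14, 9]
  [14] addr=0xb0 blk=22 s=2: L1-HIT | VC [14, 9]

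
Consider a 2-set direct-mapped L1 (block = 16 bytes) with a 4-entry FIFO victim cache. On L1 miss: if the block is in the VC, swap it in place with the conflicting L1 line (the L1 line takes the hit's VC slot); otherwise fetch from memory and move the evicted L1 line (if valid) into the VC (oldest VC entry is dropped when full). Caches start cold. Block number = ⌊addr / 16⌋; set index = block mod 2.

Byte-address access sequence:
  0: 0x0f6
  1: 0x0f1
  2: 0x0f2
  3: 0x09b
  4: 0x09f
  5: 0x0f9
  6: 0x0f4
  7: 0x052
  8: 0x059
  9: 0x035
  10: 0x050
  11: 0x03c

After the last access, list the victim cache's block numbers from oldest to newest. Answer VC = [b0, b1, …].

0: 0xf6 (blk 15, set 1) → MISS  vc=[]
1: 0xf1 (blk 15, set 1) → L1-HIT  vc=[]
2: 0xf2 (blk 15, set 1) → L1-HIT  vc=[]
3: 0x9b (blk 9, set 1) → MISS  vc=[15]
4: 0x9f (blk 9, set 1) → L1-HIT  vc=[15]
5: 0xf9 (blk 15, set 1) → VC-HIT  vc=[9]
6: 0xf4 (blk 15, set 1) → L1-HIT  vc=[9]
7: 0x52 (blk 5, set 1) → MISS  vc=[9, 15]
8: 0x59 (blk 5, set 1) → L1-HIT  vc=[9, 15]
9: 0x35 (blk 3, set 1) → MISS  vc=[9, 15, 5]
10: 0x50 (blk 5, set 1) → VC-HIT  vc=[9, 15, 3]
11: 0x3c (blk 3, set 1) → VC-HIT  vc=[9, 15, 5]

VC = [9, 15, 5]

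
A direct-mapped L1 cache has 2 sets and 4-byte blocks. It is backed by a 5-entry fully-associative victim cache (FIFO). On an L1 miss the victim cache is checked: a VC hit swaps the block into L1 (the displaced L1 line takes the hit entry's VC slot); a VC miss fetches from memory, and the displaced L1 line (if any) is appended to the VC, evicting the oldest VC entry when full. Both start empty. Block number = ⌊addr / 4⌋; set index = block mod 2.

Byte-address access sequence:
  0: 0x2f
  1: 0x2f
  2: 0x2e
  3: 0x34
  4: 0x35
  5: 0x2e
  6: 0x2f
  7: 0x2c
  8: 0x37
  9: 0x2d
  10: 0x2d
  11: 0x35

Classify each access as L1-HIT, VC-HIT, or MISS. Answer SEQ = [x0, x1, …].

#0 0x2f→b11/s1 MISS; vc=[]
#1 0x2f→b11/s1 L1-HIT; vc=[]
#2 0x2e→b11/s1 L1-HIT; vc=[]
#3 0x34→b13/s1 MISS; vc=[11]
#4 0x35→b13/s1 L1-HIT; vc=[11]
#5 0x2e→b11/s1 VC-HIT; vc=[13]
#6 0x2f→b11/s1 L1-HIT; vc=[13]
#7 0x2c→b11/s1 L1-HIT; vc=[13]
#8 0x37→b13/s1 VC-HIT; vc=[11]
#9 0x2d→b11/s1 VC-HIT; vc=[13]
#10 0x2d→b11/s1 L1-HIT; vc=[13]
#11 0x35→b13/s1 VC-HIT; vc=[11]

SEQ = [MISS, L1-HIT, L1-HIT, MISS, L1-HIT, VC-HIT, L1-HIT, L1-HIT, VC-HIT, VC-HIT, L1-HIT, VC-HIT]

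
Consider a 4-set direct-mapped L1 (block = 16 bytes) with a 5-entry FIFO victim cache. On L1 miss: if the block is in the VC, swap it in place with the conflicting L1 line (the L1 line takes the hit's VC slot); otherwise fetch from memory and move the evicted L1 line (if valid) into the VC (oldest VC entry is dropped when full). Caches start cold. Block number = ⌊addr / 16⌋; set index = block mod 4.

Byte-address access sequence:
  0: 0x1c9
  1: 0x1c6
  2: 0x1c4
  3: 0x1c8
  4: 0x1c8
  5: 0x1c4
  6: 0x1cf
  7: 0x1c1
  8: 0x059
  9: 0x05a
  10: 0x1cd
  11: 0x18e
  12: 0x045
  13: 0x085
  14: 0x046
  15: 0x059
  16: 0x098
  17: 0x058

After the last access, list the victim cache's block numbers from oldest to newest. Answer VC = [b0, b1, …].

#0 0x1c9→b28/s0 MISS; vc=[]
#1 0x1c6→b28/s0 L1-HIT; vc=[]
#2 0x1c4→b28/s0 L1-HIT; vc=[]
#3 0x1c8→b28/s0 L1-HIT; vc=[]
#4 0x1c8→b28/s0 L1-HIT; vc=[]
#5 0x1c4→b28/s0 L1-HIT; vc=[]
#6 0x1cf→b28/s0 L1-HIT; vc=[]
#7 0x1c1→b28/s0 L1-HIT; vc=[]
#8 0x59→b5/s1 MISS; vc=[]
#9 0x5a→b5/s1 L1-HIT; vc=[]
#10 0x1cd→b28/s0 L1-HIT; vc=[]
#11 0x18e→b24/s0 MISS; vc=[28]
#12 0x45→b4/s0 MISS; vc=[28,24]
#13 0x85→b8/s0 MISS; vc=[28,24,4]
#14 0x46→b4/s0 VC-HIT; vc=[28,24,8]
#15 0x59→b5/s1 L1-HIT; vc=[28,24,8]
#16 0x98→b9/s1 MISS; vc=[28,24,8,5]
#17 0x58→b5/s1 VC-HIT; vc=[28,24,8,9]

VC = [28, 24, 8, 9]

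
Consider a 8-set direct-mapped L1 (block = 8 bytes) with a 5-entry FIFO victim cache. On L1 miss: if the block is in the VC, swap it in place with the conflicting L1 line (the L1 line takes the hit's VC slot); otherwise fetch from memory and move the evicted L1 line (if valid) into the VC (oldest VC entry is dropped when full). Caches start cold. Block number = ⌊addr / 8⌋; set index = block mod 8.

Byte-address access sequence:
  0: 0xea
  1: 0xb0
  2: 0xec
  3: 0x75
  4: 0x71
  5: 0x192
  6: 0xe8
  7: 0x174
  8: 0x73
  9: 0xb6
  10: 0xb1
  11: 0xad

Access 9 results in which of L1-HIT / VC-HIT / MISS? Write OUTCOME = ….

#0 0xea→b29/s5 MISS; vc=[]
#1 0xb0→b22/s6 MISS; vc=[]
#2 0xec→b29/s5 L1-HIT; vc=[]
#3 0x75→b14/s6 MISS; vc=[22]
#4 0x71→b14/s6 L1-HIT; vc=[22]
#5 0x192→b50/s2 MISS; vc=[22]
#6 0xe8→b29/s5 L1-HIT; vc=[22]
#7 0x174→b46/s6 MISS; vc=[22,14]
#8 0x73→b14/s6 VC-HIT; vc=[22,46]
#9 0xb6→b22/s6 VC-HIT; vc=[14,46]
#10 0xb1→b22/s6 L1-HIT; vc=[14,46]
#11 0xad→b21/s5 MISS; vc=[14,46,29]

OUTCOME = VC-HIT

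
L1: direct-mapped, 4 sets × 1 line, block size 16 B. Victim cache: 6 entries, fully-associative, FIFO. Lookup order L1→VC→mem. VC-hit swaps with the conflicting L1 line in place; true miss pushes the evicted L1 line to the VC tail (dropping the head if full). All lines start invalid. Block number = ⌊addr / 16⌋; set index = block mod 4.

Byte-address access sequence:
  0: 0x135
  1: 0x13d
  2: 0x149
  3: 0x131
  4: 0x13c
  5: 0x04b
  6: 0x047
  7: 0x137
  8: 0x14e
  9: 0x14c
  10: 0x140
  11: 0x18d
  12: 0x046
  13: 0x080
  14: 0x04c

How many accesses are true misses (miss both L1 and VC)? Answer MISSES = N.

  [0] addr=0x135 blk=19 s=3: MISS | VC []
  [1] addr=0x13d blk=19 s=3: L1-HIT | VC []
  [2] addr=0x149 blk=20 s=0: MISS | VC []
  [3] addr=0x131 blk=19 s=3: L1-HIT | VC []
  [4] addr=0x13c blk=19 s=3: L1-HIT | VC []
  [5] addr=0x4b blk=4 s=0: MISS | VC [20]
  [6] addr=0x47 blk=4 s=0: L1-HIT | VC [20]
  [7] addr=0x137 blk=19 s=3: L1-HIT | VC [20]
  [8] addr=0x14e blk=20 s=0: VC-HIT | VC [4]
  [9] addr=0x14c blk=20 s=0: L1-HIT | VC [4]
  [10] addr=0x140 blk=20 s=0: L1-HIT | VC [4]
  [11] addr=0x18d blk=24 s=0: MISS | VC [4, 20]
  [12] addr=0x46 blk=4 s=0: VC-HIT | VC [24, 20]
  [13] addr=0x80 blk=8 s=0: MISS | VC [24, 20, 4]
  [14] addr=0x4c blk=4 s=0: VC-HIT | VC [24, 20, 8]

MISSES = 5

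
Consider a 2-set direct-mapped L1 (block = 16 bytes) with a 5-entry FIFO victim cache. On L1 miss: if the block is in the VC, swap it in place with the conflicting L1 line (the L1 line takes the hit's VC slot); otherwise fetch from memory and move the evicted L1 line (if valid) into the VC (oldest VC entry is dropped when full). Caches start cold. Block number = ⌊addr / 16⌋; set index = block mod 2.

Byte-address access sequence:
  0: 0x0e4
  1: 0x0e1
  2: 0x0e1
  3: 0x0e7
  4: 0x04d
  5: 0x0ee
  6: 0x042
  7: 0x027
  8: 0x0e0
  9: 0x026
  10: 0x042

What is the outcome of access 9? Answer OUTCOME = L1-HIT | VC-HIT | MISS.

0: 0xe4 (blk 14, set 0) → MISS  vc=[]
1: 0xe1 (blk 14, set 0) → L1-HIT  vc=[]
2: 0xe1 (blk 14, set 0) → L1-HIT  vc=[]
3: 0xe7 (blk 14, set 0) → L1-HIT  vc=[]
4: 0x4d (blk 4, set 0) → MISS  vc=[14]
5: 0xee (blk 14, set 0) → VC-HIT  vc=[4]
6: 0x42 (blk 4, set 0) → VC-HIT  vc=[14]
7: 0x27 (blk 2, set 0) → MISS  vc=[14, 4]
8: 0xe0 (blk 14, set 0) → VC-HIT  vc=[2, 4]
9: 0x26 (blk 2, set 0) → VC-HIT  vc=[14, 4]
10: 0x42 (blk 4, set 0) → VC-HIT  vc=[14, 2]

OUTCOME = VC-HIT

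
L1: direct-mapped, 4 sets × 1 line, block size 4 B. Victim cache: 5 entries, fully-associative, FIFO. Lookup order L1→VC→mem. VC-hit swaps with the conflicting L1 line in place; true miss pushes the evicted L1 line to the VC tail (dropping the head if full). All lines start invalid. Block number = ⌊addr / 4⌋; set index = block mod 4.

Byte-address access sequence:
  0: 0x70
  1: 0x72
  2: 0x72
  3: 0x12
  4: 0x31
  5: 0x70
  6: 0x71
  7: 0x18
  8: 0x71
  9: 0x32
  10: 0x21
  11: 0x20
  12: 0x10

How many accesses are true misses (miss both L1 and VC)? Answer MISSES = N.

0: 0x70 (blk 28, set 0) → MISS  vc=[]
1: 0x72 (blk 28, set 0) → L1-HIT  vc=[]
2: 0x72 (blk 28, set 0) → L1-HIT  vc=[]
3: 0x12 (blk 4, set 0) → MISS  vc=[28]
4: 0x31 (blk 12, set 0) → MISS  vc=[28, 4]
5: 0x70 (blk 28, set 0) → VC-HIT  vc=[12, 4]
6: 0x71 (blk 28, set 0) → L1-HIT  vc=[12, 4]
7: 0x18 (blk 6, set 2) → MISS  vc=[12, 4]
8: 0x71 (blk 28, set 0) → L1-HIT  vc=[12, 4]
9: 0x32 (blk 12, set 0) → VC-HIT  vc=[28, 4]
10: 0x21 (blk 8, set 0) → MISS  vc=[28, 4, 12]
11: 0x20 (blk 8, set 0) → L1-HIT  vc=[28, 4, 12]
12: 0x10 (blk 4, set 0) → VC-HIT  vc=[28, 8, 12]

MISSES = 5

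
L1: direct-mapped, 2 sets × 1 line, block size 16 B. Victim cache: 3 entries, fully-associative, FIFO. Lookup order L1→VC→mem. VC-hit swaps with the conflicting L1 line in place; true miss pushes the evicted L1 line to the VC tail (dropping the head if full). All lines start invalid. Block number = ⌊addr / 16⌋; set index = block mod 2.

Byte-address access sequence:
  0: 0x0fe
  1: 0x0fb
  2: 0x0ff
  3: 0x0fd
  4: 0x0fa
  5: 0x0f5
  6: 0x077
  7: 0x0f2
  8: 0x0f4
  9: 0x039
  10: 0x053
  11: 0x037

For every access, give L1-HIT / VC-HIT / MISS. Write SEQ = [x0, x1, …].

SEQ = [MISS, L1-HIT, L1-HIT, L1-HIT, L1-HIT, L1-HIT, MISS, VC-HIT, L1-HIT, MISS, MISS, VC-HIT]

  [0] addr=0xfe blk=15 s=1: MISS | VC []
  [1] addr=0xfb blk=15 s=1: L1-HIT | VC []
  [2] addr=0xff blk=15 s=1: L1-HIT | VC []
  [3] addr=0xfd blk=15 s=1: L1-HIT | VC []
  [4] addr=0xfa blk=15 s=1: L1-HIT | VC []
  [5] addr=0xf5 blk=15 s=1: L1-HIT | VC []
  [6] addr=0x77 blk=7 s=1: MISS | VC [15]
  [7] addr=0xf2 blk=15 s=1: VC-HIT | VC [7]
  [8] addr=0xf4 blk=15 s=1: L1-HIT | VC [7]
  [9] addr=0x39 blk=3 s=1: MISS | VC [7, 15]
  [10] addr=0x53 blk=5 s=1: MISS | VC [7, 15, 3]
  [11] addr=0x37 blk=3 s=1: VC-HIT | VC [7, 15, 5]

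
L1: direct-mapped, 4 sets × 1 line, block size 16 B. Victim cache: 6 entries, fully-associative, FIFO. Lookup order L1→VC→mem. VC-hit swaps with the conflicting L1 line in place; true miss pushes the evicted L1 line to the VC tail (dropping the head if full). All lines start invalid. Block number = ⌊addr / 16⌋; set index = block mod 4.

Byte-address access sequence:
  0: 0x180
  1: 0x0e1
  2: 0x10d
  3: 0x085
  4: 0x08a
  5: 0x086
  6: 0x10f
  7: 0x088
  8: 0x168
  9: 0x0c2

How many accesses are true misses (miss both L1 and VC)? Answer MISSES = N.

  [0] addr=0x180 blk=24 s=0: MISS | VC []
  [1] addr=0xe1 blk=14 s=2: MISS | VC []
  [2] addr=0x10d blk=16 s=0: MISS | VC [24]
  [3] addr=0x85 blk=8 s=0: MISS | VC [24, 16]
  [4] addr=0x8a blk=8 s=0: L1-HIT | VC [24, 16]
  [5] addr=0x86 blk=8 s=0: L1-HIT | VC [24, 16]
  [6] addr=0x10f blk=16 s=0: VC-HIT | VC [24, 8]
  [7] addr=0x88 blk=8 s=0: VC-HIT | VC [24, 16]
  [8] addr=0x168 blk=22 s=2: MISS | VC [24, 16, 14]
  [9] addr=0xc2 blk=12 s=0: MISS | VC [24, 16, 14, 8]

MISSES = 6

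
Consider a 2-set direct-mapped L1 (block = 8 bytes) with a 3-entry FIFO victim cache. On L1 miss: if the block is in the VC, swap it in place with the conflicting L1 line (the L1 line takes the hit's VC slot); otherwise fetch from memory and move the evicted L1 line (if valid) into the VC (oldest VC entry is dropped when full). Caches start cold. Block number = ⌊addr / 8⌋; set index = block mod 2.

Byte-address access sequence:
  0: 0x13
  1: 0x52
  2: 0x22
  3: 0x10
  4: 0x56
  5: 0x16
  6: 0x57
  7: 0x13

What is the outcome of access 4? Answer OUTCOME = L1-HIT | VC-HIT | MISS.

0: 0x13 (blk 2, set 0) → MISS  vc=[]
1: 0x52 (blk 10, set 0) → MISS  vc=[2]
2: 0x22 (blk 4, set 0) → MISS  vc=[2, 10]
3: 0x10 (blk 2, set 0) → VC-HIT  vc=[4, 10]
4: 0x56 (blk 10, set 0) → VC-HIT  vc=[4, 2]
5: 0x16 (blk 2, set 0) → VC-HIT  vc=[4, 10]
6: 0x57 (blk 10, set 0) → VC-HIT  vc=[4, 2]
7: 0x13 (blk 2, set 0) → VC-HIT  vc=[4, 10]

OUTCOME = VC-HIT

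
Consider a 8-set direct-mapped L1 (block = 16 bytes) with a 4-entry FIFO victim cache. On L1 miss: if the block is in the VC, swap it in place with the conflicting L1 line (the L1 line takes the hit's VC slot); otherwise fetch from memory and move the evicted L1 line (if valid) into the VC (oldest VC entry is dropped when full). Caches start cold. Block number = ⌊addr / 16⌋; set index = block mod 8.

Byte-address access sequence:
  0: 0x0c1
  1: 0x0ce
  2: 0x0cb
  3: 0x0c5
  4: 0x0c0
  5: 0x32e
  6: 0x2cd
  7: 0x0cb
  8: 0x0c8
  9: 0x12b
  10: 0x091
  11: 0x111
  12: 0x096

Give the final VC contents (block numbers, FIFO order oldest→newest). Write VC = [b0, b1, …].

#0 0xc1→b12/s4 MISS; vc=[]
#1 0xce→b12/s4 L1-HIT; vc=[]
#2 0xcb→b12/s4 L1-HIT; vc=[]
#3 0xc5→b12/s4 L1-HIT; vc=[]
#4 0xc0→b12/s4 L1-HIT; vc=[]
#5 0x32e→b50/s2 MISS; vc=[]
#6 0x2cd→b44/s4 MISS; vc=[12]
#7 0xcb→b12/s4 VC-HIT; vc=[44]
#8 0xc8→b12/s4 L1-HIT; vc=[44]
#9 0x12b→b18/s2 MISS; vc=[44,50]
#10 0x91→b9/s1 MISS; vc=[44,50]
#11 0x111→b17/s1 MISS; vc=[44,50,9]
#12 0x96→b9/s1 VC-HIT; vc=[44,50,17]

VC = [44, 50, 17]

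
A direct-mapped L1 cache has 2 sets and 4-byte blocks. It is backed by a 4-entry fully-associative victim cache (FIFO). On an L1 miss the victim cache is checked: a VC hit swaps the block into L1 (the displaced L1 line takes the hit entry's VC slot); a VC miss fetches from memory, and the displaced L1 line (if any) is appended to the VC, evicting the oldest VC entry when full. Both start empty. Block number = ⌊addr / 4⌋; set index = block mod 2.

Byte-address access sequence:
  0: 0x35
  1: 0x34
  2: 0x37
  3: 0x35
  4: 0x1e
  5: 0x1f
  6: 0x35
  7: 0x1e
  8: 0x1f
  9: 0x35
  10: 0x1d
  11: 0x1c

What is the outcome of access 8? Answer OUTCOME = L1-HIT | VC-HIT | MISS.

0: 0x35 (blk 13, set 1) → MISS  vc=[]
1: 0x34 (blk 13, set 1) → L1-HIT  vc=[]
2: 0x37 (blk 13, set 1) → L1-HIT  vc=[]
3: 0x35 (blk 13, set 1) → L1-HIT  vc=[]
4: 0x1e (blk 7, set 1) → MISS  vc=[13]
5: 0x1f (blk 7, set 1) → L1-HIT  vc=[13]
6: 0x35 (blk 13, set 1) → VC-HIT  vc=[7]
7: 0x1e (blk 7, set 1) → VC-HIT  vc=[13]
8: 0x1f (blk 7, set 1) → L1-HIT  vc=[13]
9: 0x35 (blk 13, set 1) → VC-HIT  vc=[7]
10: 0x1d (blk 7, set 1) → VC-HIT  vc=[13]
11: 0x1c (blk 7, set 1) → L1-HIT  vc=[13]

OUTCOME = L1-HIT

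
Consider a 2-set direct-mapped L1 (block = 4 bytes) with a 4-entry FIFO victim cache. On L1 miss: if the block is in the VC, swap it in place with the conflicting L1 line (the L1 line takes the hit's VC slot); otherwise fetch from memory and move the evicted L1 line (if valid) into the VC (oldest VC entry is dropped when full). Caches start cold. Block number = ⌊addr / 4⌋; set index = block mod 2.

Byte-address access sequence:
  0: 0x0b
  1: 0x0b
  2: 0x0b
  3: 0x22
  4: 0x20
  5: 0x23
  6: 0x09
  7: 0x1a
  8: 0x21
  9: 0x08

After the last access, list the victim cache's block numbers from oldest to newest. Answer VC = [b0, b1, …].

  [0] addr=0xb blk=2 s=0: MISS | VC []
  [1] addr=0xb blk=2 s=0: L1-HIT | VC []
  [2] addr=0xb blk=2 s=0: L1-HIT | VC []
  [3] addr=0x22 blk=8 s=0: MISS | VC [2]
  [4] addr=0x20 blk=8 s=0: L1-HIT | VC [2]
  [5] addr=0x23 blk=8 s=0: L1-HIT | VC [2]
  [6] addr=0x9 blk=2 s=0: VC-HIT | VC [8]
  [7] addr=0x1a blk=6 s=0: MISS | VC [8, 2]
  [8] addr=0x21 blk=8 s=0: VC-HIT | VC [6, 2]
  [9] addr=0x8 blk=2 s=0: VC-HIT | VC [6, 8]

VC = [6, 8]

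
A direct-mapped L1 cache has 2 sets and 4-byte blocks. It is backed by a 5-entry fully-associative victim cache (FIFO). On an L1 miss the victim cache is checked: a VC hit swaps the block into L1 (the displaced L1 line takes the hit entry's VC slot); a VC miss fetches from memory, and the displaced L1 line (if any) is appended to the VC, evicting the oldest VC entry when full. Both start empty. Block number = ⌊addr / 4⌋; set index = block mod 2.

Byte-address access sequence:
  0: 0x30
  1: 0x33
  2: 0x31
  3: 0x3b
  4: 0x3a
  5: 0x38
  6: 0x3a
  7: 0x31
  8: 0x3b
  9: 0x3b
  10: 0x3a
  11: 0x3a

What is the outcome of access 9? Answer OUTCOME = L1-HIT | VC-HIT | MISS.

OUTCOME = L1-HIT

0: 0x30 (blk 12, set 0) → MISS  vc=[]
1: 0x33 (blk 12, set 0) → L1-HIT  vc=[]
2: 0x31 (blk 12, set 0) → L1-HIT  vc=[]
3: 0x3b (blk 14, set 0) → MISS  vc=[12]
4: 0x3a (blk 14, set 0) → L1-HIT  vc=[12]
5: 0x38 (blk 14, set 0) → L1-HIT  vc=[12]
6: 0x3a (blk 14, set 0) → L1-HIT  vc=[12]
7: 0x31 (blk 12, set 0) → VC-HIT  vc=[14]
8: 0x3b (blk 14, set 0) → VC-HIT  vc=[12]
9: 0x3b (blk 14, set 0) → L1-HIT  vc=[12]
10: 0x3a (blk 14, set 0) → L1-HIT  vc=[12]
11: 0x3a (blk 14, set 0) → L1-HIT  vc=[12]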